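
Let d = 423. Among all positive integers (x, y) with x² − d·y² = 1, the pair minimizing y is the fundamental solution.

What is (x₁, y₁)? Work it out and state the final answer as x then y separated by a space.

4607 224

√423 = [20; 1,1,3,4,3,1,1,40, …], period ℓ=8 (even) → k=7
a_0=20:  p_0=20·1+0=20,  q_0=20·0+1=1
a_1=1:  p_1=1·20+1=21,  q_1=1·1+0=1
…
a_3=3:  p_3=3·41+21=144,  q_3=3·2+1=7
…
a_6=1:  p_6=1·1995+617=2612,  q_6=1·97+30=127
a_7=1:  p_7=1·2612+1995=4607,  q_7=1·127+97=224
(x₁, y₁) = (4607, 224);  4607² − 423·224² = 1 ✓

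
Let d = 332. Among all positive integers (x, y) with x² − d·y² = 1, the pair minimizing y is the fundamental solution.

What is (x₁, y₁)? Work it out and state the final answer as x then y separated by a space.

13447 738

d=332: √d = [18; 4,1,1,8,1,1,4,36] (ℓ=8, even), read p_7/q_7
i=0: a=18 ⇒ p=18, q=1
i=1: a=4 ⇒ p=73, q=4
i=2: a=1 ⇒ p=91, q=5
i=3: a=1 ⇒ p=164, q=9
i=4: a=8 ⇒ p=1403, q=77
…
i=6: a=1 ⇒ p=2970, q=163
i=7: a=4 ⇒ p=13447, q=738
fundamental: x₁=13447, y₁=738  (since 180821809 − 332·544644 = 1)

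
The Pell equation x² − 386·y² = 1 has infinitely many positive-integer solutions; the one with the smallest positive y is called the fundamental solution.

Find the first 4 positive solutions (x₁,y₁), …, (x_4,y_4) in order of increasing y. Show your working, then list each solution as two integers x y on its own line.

111555 5678
24889036049 1266818580
5552992832780835 282639893378122
1238928230896843060801 63059786610325980840

√386 = [19; 1,1,1,4,1,18,1,4,1,1,1,38, …], period ℓ=12 (even) → k=11
k=0  a_k=19  p_k/q_k = 19/1
…
k=6  a_k=18  p_k/q_k = 6287/320
…
k=10  a_k=1  p_k/q_k = 72163/3673
k=11  a_k=1  p_k/q_k = 111555/5678
fundamental: x₁=111555, y₁=5678  (since 12444518025 − 386·32239684 = 1)
(x_2, y_2) = (111555·111555 + 386·5678·5678, 111555·5678 + 5678·111555) = (24889036049, 1266818580)
(x_3, y_3) = (111555·24889036049 + 386·5678·1266818580, 111555·1266818580 + 5678·24889036049) = (5552992832780835, 282639893378122)
(x_4, y_4) = (111555·5552992832780835 + 386·5678·282639893378122, 111555·282639893378122 + 5678·5552992832780835) = (1238928230896843060801, 63059786610325980840)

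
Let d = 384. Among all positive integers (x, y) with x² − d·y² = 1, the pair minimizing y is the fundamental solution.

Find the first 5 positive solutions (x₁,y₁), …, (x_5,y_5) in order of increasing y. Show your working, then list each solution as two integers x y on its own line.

[19; 1,1,2,9,2,1,1,38] for √384; ℓ=8 ⇒ convergent index 7
a_0=19:  p_0=19·1+0=19,  q_0=19·0+1=1
a_1=1:  p_1=1·19+1=20,  q_1=1·1+0=1
a_2=1:  p_2=1·20+19=39,  q_2=1·1+1=2
a_3=2:  p_3=2·39+20=98,  q_3=2·2+1=5
a_4=9:  p_4=9·98+39=921,  q_4=9·5+2=47
a_5=2:  p_5=2·921+98=1940,  q_5=2·47+5=99
a_6=1:  p_6=1·1940+921=2861,  q_6=1·99+47=146
a_7=1:  p_7=1·2861+1940=4801,  q_7=1·146+99=245
→ (4801, 245).  Check: 4801²=23049601, 384·245²=23049600, difference 1.
(4801+245√384)^2 = 46099201 + 2352490√384
(4801+245√384)^3 = 442644523201 + 22588608735√384
(4801+245√384)^4 = 4250272665676801 + 216895818720980√384
(4801+245√384)^5 = 40811117693184120001 + 2082633628770241225√384

4801 245
46099201 2352490
442644523201 22588608735
4250272665676801 216895818720980
40811117693184120001 2082633628770241225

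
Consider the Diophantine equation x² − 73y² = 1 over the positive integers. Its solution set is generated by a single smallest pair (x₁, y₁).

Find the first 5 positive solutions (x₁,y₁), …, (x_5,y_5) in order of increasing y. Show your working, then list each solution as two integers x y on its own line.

2281249 267000
10408194000001 1218186966000
47487364308614281249 5557975596000801000
216661004683313632776000001 25358252540801244373932000
988515400545561595548925838281249 115696976500895037877980001335000

[8; 1,1,5,5,1,1,16] for √73; ℓ=7 ⇒ convergent index 13
i=0: a=8 ⇒ p=8, q=1
i=1: a=1 ⇒ p=9, q=1
…
i=3: a=5 ⇒ p=94, q=11
…
i=6: a=1 ⇒ p=1068, q=125
…
i=8: a=1 ⇒ p=18737, q=2193
i=9: a=1 ⇒ p=36406, q=4261
i=10: a=5 ⇒ p=200767, q=23498
i=11: a=5 ⇒ p=1040241, q=121751
i=12: a=1 ⇒ p=1241008, q=145249
i=13: a=1 ⇒ p=2281249, q=267000
→ (2281249, 267000).  Check: 2281249²=5204097000001, 73·267000²=5204097000000, difference 1.
(2281249+267000√73)^2 = 10408194000001 + 1218186966000√73
(2281249+267000√73)^3 = 47487364308614281249 + 5557975596000801000√73
(2281249+267000√73)^4 = 216661004683313632776000001 + 25358252540801244373932000√73
(2281249+267000√73)^5 = 988515400545561595548925838281249 + 115696976500895037877980001335000√73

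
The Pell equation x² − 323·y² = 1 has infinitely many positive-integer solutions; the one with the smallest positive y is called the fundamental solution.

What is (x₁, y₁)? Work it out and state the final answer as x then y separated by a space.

√323 = [17; 1,34, …], period ℓ=2 (even) → k=1
k=0  a_k=17  p_k/q_k = 17/1
k=1  a_k=1  p_k/q_k = 18/1
fundamental: x₁=18, y₁=1  (since 324 − 323·1 = 1)

18 1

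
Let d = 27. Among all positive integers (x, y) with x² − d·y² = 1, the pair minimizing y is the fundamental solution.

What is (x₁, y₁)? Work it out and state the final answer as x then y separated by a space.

[5; 5,10] for √27; ℓ=2 ⇒ convergent index 1
a_0=5:  p_0=5·1+0=5,  q_0=5·0+1=1
a_1=5:  p_1=5·5+1=26,  q_1=5·1+0=5
→ (26, 5).  Check: 26²=676, 27·5²=675, difference 1.

26 5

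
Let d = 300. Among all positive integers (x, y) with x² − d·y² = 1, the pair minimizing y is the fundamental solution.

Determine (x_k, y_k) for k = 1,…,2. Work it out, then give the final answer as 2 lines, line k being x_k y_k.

1351 78
3650401 210756

√300 = [17; 3,8,3,34, …], period ℓ=4 (even) → k=3
i=0: a=17 ⇒ p=17, q=1
i=1: a=3 ⇒ p=52, q=3
i=2: a=8 ⇒ p=433, q=25
i=3: a=3 ⇒ p=1351, q=78
fundamental: x₁=1351, y₁=78  (since 1825201 − 300·6084 = 1)
n=2: (1351,78)∘(1351,78) = (1351·1351+300·78·78, 1351·78+78·1351) = (3650401,210756)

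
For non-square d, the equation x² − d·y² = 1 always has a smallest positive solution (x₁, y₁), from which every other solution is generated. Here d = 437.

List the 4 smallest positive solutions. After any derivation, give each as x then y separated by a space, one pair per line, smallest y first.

√437 = [20; 1,9,2,9,1,40, …], period ℓ=6 (even) → k=5
i=0: a=20 ⇒ p=20, q=1
…
i=2: a=9 ⇒ p=209, q=10
i=3: a=2 ⇒ p=439, q=21
i=4: a=9 ⇒ p=4160, q=199
i=5: a=1 ⇒ p=4599, q=220
→ (4599, 220).  Check: 4599²=21150801, 437·220²=21150800, difference 1.
n=2: (4599,220)∘(4599,220) = (4599·4599+437·220·220, 4599·220+220·4599) = (42301601,2023560)
n=3: (42301601,2023560)∘(4599,220) = (4599·42301601+437·220·2023560, 4599·2023560+220·42301601) = (389090121399,18612704660)
n=4: (389090121399,18612704660)∘(4599,220) = (4599·389090121399+437·220·18612704660, 4599·18612704660+220·389090121399) = (3578850894326401,171199655439120)

4599 220
42301601 2023560
389090121399 18612704660
3578850894326401 171199655439120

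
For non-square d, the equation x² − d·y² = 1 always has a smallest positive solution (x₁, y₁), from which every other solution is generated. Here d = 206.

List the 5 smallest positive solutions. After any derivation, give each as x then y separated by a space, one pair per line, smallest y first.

[14; 2,1,5,14,5,1,2,28] for √206; ℓ=8 ⇒ convergent index 7
k=0  a_k=14  p_k/q_k = 14/1
…
k=4  a_k=14  p_k/q_k = 3459/241
…
k=6  a_k=1  p_k/q_k = 20998/1463
k=7  a_k=2  p_k/q_k = 59535/4148
→ (59535, 4148).  Check: 59535²=3544416225, 206·4148²=3544416224, difference 1.
(x_2, y_2) = (59535·59535 + 206·4148·4148, 59535·4148 + 4148·59535) = (7088832449, 493902360)
(x_3, y_3) = (59535·7088832449 + 206·4148·493902360, 59535·493902360 + 4148·7088832449) = (844067279642895, 58808954001052)
(x_4, y_4) = (59535·844067279642895 + 206·4148·58808954001052, 59535·58808954001052 + 4148·844067279642895) = (100503090979990675201, 7002382152411359280)
(x_5, y_5) = (59535·100503090979990675201 + 206·4148·7002382152411359280, 59535·7002382152411359280 + 4148·100503090979990675201) = (11966903042143422416540175, 833773642828811595468548)

59535 4148
7088832449 493902360
844067279642895 58808954001052
100503090979990675201 7002382152411359280
11966903042143422416540175 833773642828811595468548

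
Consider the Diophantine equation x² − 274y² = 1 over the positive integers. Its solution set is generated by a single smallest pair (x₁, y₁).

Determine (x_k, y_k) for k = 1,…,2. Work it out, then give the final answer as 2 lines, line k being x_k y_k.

d=274: √d = [16; 1,1,4,4,1,1,32] (ℓ=7, odd), read p_13/q_13
k=0  a_k=16  p_k/q_k = 16/1
…
k=2  a_k=1  p_k/q_k = 33/2
…
k=5  a_k=1  p_k/q_k = 778/47
k=6  a_k=1  p_k/q_k = 1407/85
k=7  a_k=32  p_k/q_k = 45802/2767
k=8  a_k=1  p_k/q_k = 47209/2852
k=9  a_k=1  p_k/q_k = 93011/5619
…
k=11  a_k=4  p_k/q_k = 1770023/106931
k=12  a_k=1  p_k/q_k = 2189276/132259
k=13  a_k=1  p_k/q_k = 3959299/239190
→ (3959299, 239190).  Check: 3959299²=15676048571401, 274·239190²=15676048571400, difference 1.
(x_2, y_2) = (3959299·3959299 + 274·239190·239190, 3959299·239190 + 239190·3959299) = (31352097142801, 1894049455620)

3959299 239190
31352097142801 1894049455620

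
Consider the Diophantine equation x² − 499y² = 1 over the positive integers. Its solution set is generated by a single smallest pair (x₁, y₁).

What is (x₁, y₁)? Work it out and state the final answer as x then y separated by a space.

√499 → a₀=22, period (2,1,21,1,2,44); ℓ=6 even so k=5
a_0=22:  p_0=22·1+0=22,  q_0=22·0+1=1
…
a_3=21:  p_3=21·67+45=1452,  q_3=21·3+2=65
a_4=1:  p_4=1·1452+67=1519,  q_4=1·65+3=68
a_5=2:  p_5=2·1519+1452=4490,  q_5=2·68+65=201
fundamental: x₁=4490, y₁=201  (since 20160100 − 499·40401 = 1)

4490 201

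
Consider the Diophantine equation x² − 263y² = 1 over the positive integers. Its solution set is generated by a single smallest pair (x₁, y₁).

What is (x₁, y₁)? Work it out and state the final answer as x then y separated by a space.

139128 8579

d=263: √d = [16; 4,1,1,1,1,15,1,1,1,1,4,32] (ℓ=12, even), read p_11/q_11
i=0: a=16 ⇒ p=16, q=1
…
i=2: a=1 ⇒ p=81, q=5
i=3: a=1 ⇒ p=146, q=9
i=4: a=1 ⇒ p=227, q=14
…
i=6: a=15 ⇒ p=5822, q=359
i=7: a=1 ⇒ p=6195, q=382
i=8: a=1 ⇒ p=12017, q=741
i=9: a=1 ⇒ p=18212, q=1123
i=10: a=1 ⇒ p=30229, q=1864
i=11: a=4 ⇒ p=139128, q=8579
(x₁, y₁) = (139128, 8579);  139128² − 263·8579² = 1 ✓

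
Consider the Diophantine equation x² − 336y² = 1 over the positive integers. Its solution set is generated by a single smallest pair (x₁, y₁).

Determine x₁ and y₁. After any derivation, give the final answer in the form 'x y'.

55 3

[18; 3,36] for √336; ℓ=2 ⇒ convergent index 1
step 0: (18, 1)  from 18·(1,0) + (0,1)
step 1: (55, 3)  from 3·(18,1) + (1,0)
fundamental: x₁=55, y₁=3  (since 3025 − 336·9 = 1)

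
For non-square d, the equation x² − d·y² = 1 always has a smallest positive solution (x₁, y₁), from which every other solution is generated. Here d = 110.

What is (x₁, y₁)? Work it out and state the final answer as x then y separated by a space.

√110 = [10; 2,20, …], period ℓ=2 (even) → k=1
a_0=10:  p_0=10·1+0=10,  q_0=10·0+1=1
a_1=2:  p_1=2·10+1=21,  q_1=2·1+0=2
fundamental: x₁=21, y₁=2  (since 441 − 110·4 = 1)

21 2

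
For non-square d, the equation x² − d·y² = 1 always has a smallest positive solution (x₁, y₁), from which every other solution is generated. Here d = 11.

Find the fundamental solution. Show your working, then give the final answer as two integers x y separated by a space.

√11 → a₀=3, period (3,6); ℓ=2 even so k=1
a_0=3:  p_0=3·1+0=3,  q_0=3·0+1=1
a_1=3:  p_1=3·3+1=10,  q_1=3·1+0=3
→ (10, 3).  Check: 10²=100, 11·3²=99, difference 1.

10 3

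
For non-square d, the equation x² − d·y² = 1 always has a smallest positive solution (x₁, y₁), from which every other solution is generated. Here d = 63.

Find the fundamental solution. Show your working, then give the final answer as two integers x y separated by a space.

8 1

d=63: √d = [7; 1,14] (ℓ=2, even), read p_1/q_1
i=0: a=7 ⇒ p=7, q=1
i=1: a=1 ⇒ p=8, q=1
(x₁, y₁) = (8, 1);  8² − 63·1² = 1 ✓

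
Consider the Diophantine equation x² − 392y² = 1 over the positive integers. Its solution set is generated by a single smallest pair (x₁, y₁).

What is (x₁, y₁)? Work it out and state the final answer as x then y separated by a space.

99 5

d=392: √d = [19; 1,3,1,38] (ℓ=4, even), read p_3/q_3
i=0: a=19 ⇒ p=19, q=1
…
i=2: a=3 ⇒ p=79, q=4
i=3: a=1 ⇒ p=99, q=5
→ (99, 5).  Check: 99²=9801, 392·5²=9800, difference 1.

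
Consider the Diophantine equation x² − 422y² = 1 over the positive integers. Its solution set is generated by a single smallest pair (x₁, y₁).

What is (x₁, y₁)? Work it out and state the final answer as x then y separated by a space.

7022501 341850

[20; 1,1,5,2,1,…,1,1,40] for √422; ℓ=14 ⇒ convergent index 13
a_0=20:  p_0=20·1+0=20,  q_0=20·0+1=1
…
a_2=1:  p_2=1·21+20=41,  q_2=1·1+1=2
a_3=5:  p_3=5·41+21=226,  q_3=5·2+1=11
a_4=2:  p_4=2·226+41=493,  q_4=2·11+2=24
a_5=1:  p_5=1·493+226=719,  q_5=1·24+11=35
a_6=3:  p_6=3·719+493=2650,  q_6=3·35+24=129
a_7=20:  p_7=20·2650+719=53719,  q_7=20·129+35=2615
…
a_9=1:  p_9=1·163807+53719=217526,  q_9=1·7974+2615=10589
a_10=2:  p_10=2·217526+163807=598859,  q_10=2·10589+7974=29152
a_11=5:  p_11=5·598859+217526=3211821,  q_11=5·29152+10589=156349
a_12=1:  p_12=1·3211821+598859=3810680,  q_12=1·156349+29152=185501
a_13=1:  p_13=1·3810680+3211821=7022501,  q_13=1·185501+156349=341850
→ (7022501, 341850).  Check: 7022501²=49315520295001, 422·341850²=49315520295000, difference 1.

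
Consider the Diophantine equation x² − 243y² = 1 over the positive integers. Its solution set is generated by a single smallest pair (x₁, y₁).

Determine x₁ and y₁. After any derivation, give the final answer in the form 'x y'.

√243 → a₀=15, period (1,1,2,3,15,3,2,1,1,30); ℓ=10 even so k=9
k=0  a_k=15  p_k/q_k = 15/1
…
k=2  a_k=1  p_k/q_k = 31/2
…
k=4  a_k=3  p_k/q_k = 265/17
…
k=6  a_k=3  p_k/q_k = 12424/797
…
k=8  a_k=1  p_k/q_k = 41325/2651
k=9  a_k=1  p_k/q_k = 70226/4505
(x₁, y₁) = (70226, 4505);  70226² − 243·4505² = 1 ✓

70226 4505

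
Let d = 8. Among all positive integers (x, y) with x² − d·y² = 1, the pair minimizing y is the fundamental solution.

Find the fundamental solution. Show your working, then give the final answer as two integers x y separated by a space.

3 1

[2; 1,4] for √8; ℓ=2 ⇒ convergent index 1
step 0: (2, 1)  from 2·(1,0) + (0,1)
step 1: (3, 1)  from 1·(2,1) + (1,0)
fundamental: x₁=3, y₁=1  (since 9 − 8·1 = 1)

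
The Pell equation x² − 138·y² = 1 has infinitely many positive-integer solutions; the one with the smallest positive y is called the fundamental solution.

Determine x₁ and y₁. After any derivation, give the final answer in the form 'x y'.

47 4

[11; 1,2,1,22] for √138; ℓ=4 ⇒ convergent index 3
k=0  a_k=11  p_k/q_k = 11/1
k=1  a_k=1  p_k/q_k = 12/1
k=2  a_k=2  p_k/q_k = 35/3
k=3  a_k=1  p_k/q_k = 47/4
fundamental: x₁=47, y₁=4  (since 2209 − 138·16 = 1)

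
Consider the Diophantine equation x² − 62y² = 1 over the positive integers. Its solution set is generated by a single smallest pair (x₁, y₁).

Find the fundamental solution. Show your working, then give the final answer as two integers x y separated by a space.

63 8

[7; 1,6,1,14] for √62; ℓ=4 ⇒ convergent index 3
k=0  a_k=7  p_k/q_k = 7/1
…
k=2  a_k=6  p_k/q_k = 55/7
k=3  a_k=1  p_k/q_k = 63/8
→ (63, 8).  Check: 63²=3969, 62·8²=3968, difference 1.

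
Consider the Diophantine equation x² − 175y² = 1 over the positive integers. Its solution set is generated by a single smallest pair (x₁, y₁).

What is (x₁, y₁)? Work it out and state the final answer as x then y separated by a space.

2024 153

√175 = [13; 4,2,1,2,4,26, …], period ℓ=6 (even) → k=5
a_0=13:  p_0=13·1+0=13,  q_0=13·0+1=1
…
a_2=2:  p_2=2·53+13=119,  q_2=2·4+1=9
…
a_4=2:  p_4=2·172+119=463,  q_4=2·13+9=35
a_5=4:  p_5=4·463+172=2024,  q_5=4·35+13=153
→ (2024, 153).  Check: 2024²=4096576, 175·153²=4096575, difference 1.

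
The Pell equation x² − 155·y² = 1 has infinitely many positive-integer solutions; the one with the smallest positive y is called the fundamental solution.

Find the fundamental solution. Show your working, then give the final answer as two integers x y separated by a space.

249 20

d=155: √d = [12; 2,4,2,24] (ℓ=4, even), read p_3/q_3
i=0: a=12 ⇒ p=12, q=1
…
i=2: a=4 ⇒ p=112, q=9
i=3: a=2 ⇒ p=249, q=20
(x₁, y₁) = (249, 20);  249² − 155·20² = 1 ✓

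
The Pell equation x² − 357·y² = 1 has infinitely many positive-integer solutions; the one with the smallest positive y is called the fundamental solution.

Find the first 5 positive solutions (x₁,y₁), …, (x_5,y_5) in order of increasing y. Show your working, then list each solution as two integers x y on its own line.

3401 180
23133601 1224360
157354750601 8328096540
1070326990454401 56647711440720
7280364031716085001 385317724891680900

[18; 1,8,2,8,1,36] for √357; ℓ=6 ⇒ convergent index 5
k=0  a_k=18  p_k/q_k = 18/1
k=1  a_k=1  p_k/q_k = 19/1
…
k=3  a_k=2  p_k/q_k = 359/19
k=4  a_k=8  p_k/q_k = 3042/161
k=5  a_k=1  p_k/q_k = 3401/180
fundamental: x₁=3401, y₁=180  (since 11566801 − 357·32400 = 1)
(x_2, y_2) = (3401·3401 + 357·180·180, 3401·180 + 180·3401) = (23133601, 1224360)
(x_3, y_3) = (3401·23133601 + 357·180·1224360, 3401·1224360 + 180·23133601) = (157354750601, 8328096540)
(x_4, y_4) = (3401·157354750601 + 357·180·8328096540, 3401·8328096540 + 180·157354750601) = (1070326990454401, 56647711440720)
(x_5, y_5) = (3401·1070326990454401 + 357·180·56647711440720, 3401·56647711440720 + 180·1070326990454401) = (7280364031716085001, 385317724891680900)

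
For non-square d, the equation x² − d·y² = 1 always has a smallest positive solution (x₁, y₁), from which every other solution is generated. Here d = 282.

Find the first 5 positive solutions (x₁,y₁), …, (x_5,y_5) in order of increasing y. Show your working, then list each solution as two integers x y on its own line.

2351 140
11054401 658280
51977791151 3095232420
244399562937601 14553782180560
1149166692954808751 68431880717760700

√282 = [16; 1,3,1,4,1,3,1,32, …], period ℓ=8 (even) → k=7
step 0: (16, 1)  from 16·(1,0) + (0,1)
…
step 4: (403, 24)  from 4·(84,5) + (67,4)
…
step 6: (1864, 111)  from 3·(487,29) + (403,24)
step 7: (2351, 140)  from 1·(1864,111) + (487,29)
(x₁, y₁) = (2351, 140);  2351² − 282·140² = 1 ✓
k=2:  x_2 = 2351·2351+282·140·140 = 11054401,  y_2 = 2351·140+140·2351 = 658280
k=3:  x_3 = 2351·11054401+282·140·658280 = 51977791151,  y_3 = 2351·658280+140·11054401 = 3095232420
k=4:  x_4 = 2351·51977791151+282·140·3095232420 = 244399562937601,  y_4 = 2351·3095232420+140·51977791151 = 14553782180560
k=5:  x_5 = 2351·244399562937601+282·140·14553782180560 = 1149166692954808751,  y_5 = 2351·14553782180560+140·244399562937601 = 68431880717760700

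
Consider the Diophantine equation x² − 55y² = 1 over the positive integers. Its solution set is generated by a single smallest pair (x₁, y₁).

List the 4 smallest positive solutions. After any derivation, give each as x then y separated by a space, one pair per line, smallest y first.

89 12
15841 2136
2819609 380196
501874561 67672752

[7; 2,2,2,14] for √55; ℓ=4 ⇒ convergent index 3
k=0  a_k=7  p_k/q_k = 7/1
k=1  a_k=2  p_k/q_k = 15/2
k=2  a_k=2  p_k/q_k = 37/5
k=3  a_k=2  p_k/q_k = 89/12
(x₁, y₁) = (89, 12);  89² − 55·12² = 1 ✓
(89+12√55)^2 = 15841 + 2136√55
(89+12√55)^3 = 2819609 + 380196√55
(89+12√55)^4 = 501874561 + 67672752√55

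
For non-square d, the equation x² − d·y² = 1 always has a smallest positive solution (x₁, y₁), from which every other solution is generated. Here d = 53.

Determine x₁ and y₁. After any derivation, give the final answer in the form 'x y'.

√53 = [7; 3,1,1,3,14, …], period ℓ=5 (odd) → k=9
step 0: (7, 1)  from 7·(1,0) + (0,1)
…
step 3: (51, 7)  from 1·(29,4) + (22,3)
step 4: (182, 25)  from 3·(51,7) + (29,4)
step 5: (2599, 357)  from 14·(182,25) + (51,7)
…
step 7: (10578, 1453)  from 1·(7979,1096) + (2599,357)
step 8: (18557, 2549)  from 1·(10578,1453) + (7979,1096)
step 9: (66249, 9100)  from 3·(18557,2549) + (10578,1453)
fundamental: x₁=66249, y₁=9100  (since 4388930001 − 53·82810000 = 1)

66249 9100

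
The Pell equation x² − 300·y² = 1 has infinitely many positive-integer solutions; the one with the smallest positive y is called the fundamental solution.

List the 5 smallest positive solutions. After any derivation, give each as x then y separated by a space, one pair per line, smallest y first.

√300 = [17; 3,8,3,34, …], period ℓ=4 (even) → k=3
step 0: (17, 1)  from 17·(1,0) + (0,1)
step 1: (52, 3)  from 3·(17,1) + (1,0)
step 2: (433, 25)  from 8·(52,3) + (17,1)
step 3: (1351, 78)  from 3·(433,25) + (52,3)
fundamental: x₁=1351, y₁=78  (since 1825201 − 300·6084 = 1)
k=2:  x_2 = 1351·1351+300·78·78 = 3650401,  y_2 = 1351·78+78·1351 = 210756
k=3:  x_3 = 1351·3650401+300·78·210756 = 9863382151,  y_3 = 1351·210756+78·3650401 = 569462634
k=4:  x_4 = 1351·9863382151+300·78·569462634 = 26650854921601,  y_4 = 1351·569462634+78·9863382151 = 1538687826312
k=5:  x_5 = 1351·26650854921601+300·78·1538687826312 = 72010600134783751,  y_5 = 1351·1538687826312+78·26650854921601 = 4157533937232390

1351 78
3650401 210756
9863382151 569462634
26650854921601 1538687826312
72010600134783751 4157533937232390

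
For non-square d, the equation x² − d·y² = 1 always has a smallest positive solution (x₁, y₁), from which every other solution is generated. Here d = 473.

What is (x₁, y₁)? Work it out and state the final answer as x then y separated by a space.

87 4

[21; 1,2,1,42] for √473; ℓ=4 ⇒ convergent index 3
a_0=21:  p_0=21·1+0=21,  q_0=21·0+1=1
…
a_2=2:  p_2=2·22+21=65,  q_2=2·1+1=3
a_3=1:  p_3=1·65+22=87,  q_3=1·3+1=4
(x₁, y₁) = (87, 4);  87² − 473·4² = 1 ✓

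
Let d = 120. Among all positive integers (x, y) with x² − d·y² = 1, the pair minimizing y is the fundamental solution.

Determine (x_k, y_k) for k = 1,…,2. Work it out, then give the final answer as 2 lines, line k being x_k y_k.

√120 → a₀=10, period (1,20); ℓ=2 even so k=1
a_0=10:  p_0=10·1+0=10,  q_0=10·0+1=1
a_1=1:  p_1=1·10+1=11,  q_1=1·1+0=1
(x₁, y₁) = (11, 1);  11² − 120·1² = 1 ✓
(x_2, y_2) = (11·11 + 120·1·1, 11·1 + 1·11) = (241, 22)

11 1
241 22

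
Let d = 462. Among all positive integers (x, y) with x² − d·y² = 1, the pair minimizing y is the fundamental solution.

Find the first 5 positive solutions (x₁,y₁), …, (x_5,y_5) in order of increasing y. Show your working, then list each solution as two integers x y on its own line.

√462 → a₀=21, period (2,42); ℓ=2 even so k=1
i=0: a=21 ⇒ p=21, q=1
i=1: a=2 ⇒ p=43, q=2
→ (43, 2).  Check: 43²=1849, 462·2²=1848, difference 1.
(43+2√462)^2 = 3697 + 172√462
(43+2√462)^3 = 317899 + 14790√462
(43+2√462)^4 = 27335617 + 1271768√462
(43+2√462)^5 = 2350545163 + 109357258√462

43 2
3697 172
317899 14790
27335617 1271768
2350545163 109357258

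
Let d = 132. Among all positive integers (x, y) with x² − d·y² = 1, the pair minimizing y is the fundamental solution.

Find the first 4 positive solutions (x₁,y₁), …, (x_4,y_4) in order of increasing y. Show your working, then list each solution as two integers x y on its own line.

[11; 2,22] for √132; ℓ=2 ⇒ convergent index 1
i=0: a=11 ⇒ p=11, q=1
i=1: a=2 ⇒ p=23, q=2
(x₁, y₁) = (23, 2);  23² − 132·2² = 1 ✓
(x_2, y_2) = (23·23 + 132·2·2, 23·2 + 2·23) = (1057, 92)
(x_3, y_3) = (23·1057 + 132·2·92, 23·92 + 2·1057) = (48599, 4230)
(x_4, y_4) = (23·48599 + 132·2·4230, 23·4230 + 2·48599) = (2234497, 194488)

23 2
1057 92
48599 4230
2234497 194488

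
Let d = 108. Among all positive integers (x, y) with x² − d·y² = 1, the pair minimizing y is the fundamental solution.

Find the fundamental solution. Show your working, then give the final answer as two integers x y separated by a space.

1351 130

d=108: √d = [10; 2,1,1,4,1,1,2,20] (ℓ=8, even), read p_7/q_7
step 0: (10, 1)  from 10·(1,0) + (0,1)
…
step 6: (530, 51)  from 1·(291,28) + (239,23)
step 7: (1351, 130)  from 2·(530,51) + (291,28)
fundamental: x₁=1351, y₁=130  (since 1825201 − 108·16900 = 1)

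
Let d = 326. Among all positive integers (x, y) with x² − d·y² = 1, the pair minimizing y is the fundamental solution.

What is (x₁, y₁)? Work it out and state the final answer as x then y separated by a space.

325 18

√326 → a₀=18, period (18,36); ℓ=2 even so k=1
i=0: a=18 ⇒ p=18, q=1
i=1: a=18 ⇒ p=325, q=18
(x₁, y₁) = (325, 18);  325² − 326·18² = 1 ✓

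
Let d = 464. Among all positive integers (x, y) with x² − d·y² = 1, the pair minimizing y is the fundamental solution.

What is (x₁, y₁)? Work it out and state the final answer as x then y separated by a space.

√464 → a₀=21, period (1,1,5,1,1,1,5,1,1,42); ℓ=10 even so k=9
i=0: a=21 ⇒ p=21, q=1
…
i=2: a=1 ⇒ p=43, q=2
…
i=6: a=1 ⇒ p=797, q=37
…
i=8: a=1 ⇒ p=5299, q=246
i=9: a=1 ⇒ p=9801, q=455
(x₁, y₁) = (9801, 455);  9801² − 464·455² = 1 ✓

9801 455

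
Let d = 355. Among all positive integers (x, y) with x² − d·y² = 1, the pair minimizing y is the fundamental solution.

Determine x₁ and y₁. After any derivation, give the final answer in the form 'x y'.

954809 50676

d=355: √d = [18; 1,5,3,3,1,6,1,3,3,5,1,36] (ℓ=12, even), read p_11/q_11
k=0  a_k=18  p_k/q_k = 18/1
k=1  a_k=1  p_k/q_k = 19/1
k=2  a_k=5  p_k/q_k = 113/6
k=3  a_k=3  p_k/q_k = 358/19
k=4  a_k=3  p_k/q_k = 1187/63
k=5  a_k=1  p_k/q_k = 1545/82
k=6  a_k=6  p_k/q_k = 10457/555
…
k=10  a_k=5  p_k/q_k = 803418/42641
k=11  a_k=1  p_k/q_k = 954809/50676
(x₁, y₁) = (954809, 50676);  954809² − 355·50676² = 1 ✓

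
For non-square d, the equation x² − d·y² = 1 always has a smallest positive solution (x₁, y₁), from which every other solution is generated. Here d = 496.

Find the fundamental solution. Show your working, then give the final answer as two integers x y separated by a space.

√496 = [22; 3,1,2,4,1,…,1,3,44, …], period ℓ=16 (even) → k=15
k=0  a_k=22  p_k/q_k = 22/1
k=1  a_k=3  p_k/q_k = 67/3
k=2  a_k=1  p_k/q_k = 89/4
k=3  a_k=2  p_k/q_k = 245/11
k=4  a_k=4  p_k/q_k = 1069/48
k=5  a_k=1  p_k/q_k = 1314/59
k=6  a_k=1  p_k/q_k = 2383/107
…
k=8  a_k=2  p_k/q_k = 14543/653
…
k=11  a_k=1  p_k/q_k = 84875/3811
…
k=14  a_k=1  p_k/q_k = 1252502/56239
k=15  a_k=3  p_k/q_k = 4620799/207480
(x₁, y₁) = (4620799, 207480);  4620799² − 496·207480² = 1 ✓

4620799 207480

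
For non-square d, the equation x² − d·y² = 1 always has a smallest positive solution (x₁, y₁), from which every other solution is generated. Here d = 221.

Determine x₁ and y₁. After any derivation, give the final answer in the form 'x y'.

1665 112

[14; 1,6,2,6,1,28] for √221; ℓ=6 ⇒ convergent index 5
a_0=14:  p_0=14·1+0=14,  q_0=14·0+1=1
a_1=1:  p_1=1·14+1=15,  q_1=1·1+0=1
…
a_3=2:  p_3=2·104+15=223,  q_3=2·7+1=15
a_4=6:  p_4=6·223+104=1442,  q_4=6·15+7=97
a_5=1:  p_5=1·1442+223=1665,  q_5=1·97+15=112
fundamental: x₁=1665, y₁=112  (since 2772225 − 221·12544 = 1)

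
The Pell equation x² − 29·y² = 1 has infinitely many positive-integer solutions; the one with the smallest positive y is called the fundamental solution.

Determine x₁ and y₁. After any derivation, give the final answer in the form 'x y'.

√29 = [5; 2,1,1,2,10, …], period ℓ=5 (odd) → k=9
k=0  a_k=5  p_k/q_k = 5/1
k=1  a_k=2  p_k/q_k = 11/2
k=2  a_k=1  p_k/q_k = 16/3
k=3  a_k=1  p_k/q_k = 27/5
…
k=5  a_k=10  p_k/q_k = 727/135
k=6  a_k=2  p_k/q_k = 1524/283
k=7  a_k=1  p_k/q_k = 2251/418
k=8  a_k=1  p_k/q_k = 3775/701
k=9  a_k=2  p_k/q_k = 9801/1820
(x₁, y₁) = (9801, 1820);  9801² − 29·1820² = 1 ✓

9801 1820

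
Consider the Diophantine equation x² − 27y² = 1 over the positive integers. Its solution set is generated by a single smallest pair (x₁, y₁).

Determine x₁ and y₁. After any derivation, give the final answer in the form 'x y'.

26 5

√27 = [5; 5,10, …], period ℓ=2 (even) → k=1
k=0  a_k=5  p_k/q_k = 5/1
k=1  a_k=5  p_k/q_k = 26/5
fundamental: x₁=26, y₁=5  (since 676 − 27·25 = 1)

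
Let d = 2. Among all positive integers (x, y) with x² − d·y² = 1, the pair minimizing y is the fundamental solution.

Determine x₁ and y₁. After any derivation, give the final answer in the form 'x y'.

√2 → a₀=1, period (2); ℓ=1 odd so k=1
k=0  a_k=1  p_k/q_k = 1/1
k=1  a_k=2  p_k/q_k = 3/2
→ (3, 2).  Check: 3²=9, 2·2²=8, difference 1.

3 2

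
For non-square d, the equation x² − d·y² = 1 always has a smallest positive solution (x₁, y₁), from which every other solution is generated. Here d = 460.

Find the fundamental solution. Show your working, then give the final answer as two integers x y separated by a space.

√460 → a₀=21, period (2,4,3,1,2,10,2,1,3,4,2,42); ℓ=12 even so k=11
step 0: (21, 1)  from 21·(1,0) + (0,1)
…
step 3: (622, 29)  from 3·(193,9) + (43,2)
step 4: (815, 38)  from 1·(622,29) + (193,9)
step 5: (2252, 105)  from 2·(815,38) + (622,29)
step 6: (23335, 1088)  from 10·(2252,105) + (815,38)
step 7: (48922, 2281)  from 2·(23335,1088) + (2252,105)
step 8: (72257, 3369)  from 1·(48922,2281) + (23335,1088)
step 9: (265693, 12388)  from 3·(72257,3369) + (48922,2281)
step 10: (1135029, 52921)  from 4·(265693,12388) + (72257,3369)
step 11: (2535751, 118230)  from 2·(1135029,52921) + (265693,12388)
(x₁, y₁) = (2535751, 118230);  2535751² − 460·118230² = 1 ✓

2535751 118230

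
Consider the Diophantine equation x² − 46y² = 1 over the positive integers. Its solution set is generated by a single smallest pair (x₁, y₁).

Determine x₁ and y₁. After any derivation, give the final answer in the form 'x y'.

24335 3588

[6; 1,3,1,1,2,6,2,1,1,3,1,12] for √46; ℓ=12 ⇒ convergent index 11
step 0: (6, 1)  from 6·(1,0) + (0,1)
step 1: (7, 1)  from 1·(6,1) + (1,0)
step 2: (27, 4)  from 3·(7,1) + (6,1)
step 3: (34, 5)  from 1·(27,4) + (7,1)
step 4: (61, 9)  from 1·(34,5) + (27,4)
step 5: (156, 23)  from 2·(61,9) + (34,5)
step 6: (997, 147)  from 6·(156,23) + (61,9)
…
step 9: (5297, 781)  from 1·(3147,464) + (2150,317)
step 10: (19038, 2807)  from 3·(5297,781) + (3147,464)
step 11: (24335, 3588)  from 1·(19038,2807) + (5297,781)
fundamental: x₁=24335, y₁=3588  (since 592192225 − 46·12873744 = 1)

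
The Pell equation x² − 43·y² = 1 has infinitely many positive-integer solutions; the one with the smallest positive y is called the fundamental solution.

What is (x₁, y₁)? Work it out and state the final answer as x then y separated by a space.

3482 531

[6; 1,1,3,1,5,1,3,1,1,12] for √43; ℓ=10 ⇒ convergent index 9
i=0: a=6 ⇒ p=6, q=1
i=1: a=1 ⇒ p=7, q=1
i=2: a=1 ⇒ p=13, q=2
i=3: a=3 ⇒ p=46, q=7
i=4: a=1 ⇒ p=59, q=9
i=5: a=5 ⇒ p=341, q=52
…
i=8: a=1 ⇒ p=1941, q=296
i=9: a=1 ⇒ p=3482, q=531
→ (3482, 531).  Check: 3482²=12124324, 43·531²=12124323, difference 1.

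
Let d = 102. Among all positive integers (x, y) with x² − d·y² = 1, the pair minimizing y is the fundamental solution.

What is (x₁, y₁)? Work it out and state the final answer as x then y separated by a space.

d=102: √d = [10; 10,20] (ℓ=2, even), read p_1/q_1
a_0=10:  p_0=10·1+0=10,  q_0=10·0+1=1
a_1=10:  p_1=10·10+1=101,  q_1=10·1+0=10
(x₁, y₁) = (101, 10);  101² − 102·10² = 1 ✓

101 10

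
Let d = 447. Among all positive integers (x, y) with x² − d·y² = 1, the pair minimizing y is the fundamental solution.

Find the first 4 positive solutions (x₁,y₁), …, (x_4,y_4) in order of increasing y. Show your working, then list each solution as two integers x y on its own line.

√447 = [21; 7,42, …], period ℓ=2 (even) → k=1
a_0=21:  p_0=21·1+0=21,  q_0=21·0+1=1
a_1=7:  p_1=7·21+1=148,  q_1=7·1+0=7
→ (148, 7).  Check: 148²=21904, 447·7²=21903, difference 1.
n=2: (148,7)∘(148,7) = (148·148+447·7·7, 148·7+7·148) = (43807,2072)
n=3: (43807,2072)∘(148,7) = (148·43807+447·7·2072, 148·2072+7·43807) = (12966724,613305)
n=4: (12966724,613305)∘(148,7) = (148·12966724+447·7·613305, 148·613305+7·12966724) = (3838106497,181536208)

148 7
43807 2072
12966724 613305
3838106497 181536208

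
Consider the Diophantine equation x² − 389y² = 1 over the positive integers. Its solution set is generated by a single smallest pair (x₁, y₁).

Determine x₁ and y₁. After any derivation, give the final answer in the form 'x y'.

3287049 166660

d=389: √d = [19; 1,2,1,1,1,1,2,1,38] (ℓ=9, odd), read p_17/q_17
k=0  a_k=19  p_k/q_k = 19/1
k=1  a_k=1  p_k/q_k = 20/1
…
k=3  a_k=1  p_k/q_k = 79/4
k=4  a_k=1  p_k/q_k = 138/7
…
k=6  a_k=1  p_k/q_k = 355/18
k=7  a_k=2  p_k/q_k = 927/47
…
k=9  a_k=38  p_k/q_k = 49643/2517
…
k=13  a_k=1  p_k/q_k = 353911/17944
…
k=15  a_k=1  p_k/q_k = 910240/46151
k=16  a_k=2  p_k/q_k = 2376809/120509
k=17  a_k=1  p_k/q_k = 3287049/166660
(x₁, y₁) = (3287049, 166660);  3287049² − 389·166660² = 1 ✓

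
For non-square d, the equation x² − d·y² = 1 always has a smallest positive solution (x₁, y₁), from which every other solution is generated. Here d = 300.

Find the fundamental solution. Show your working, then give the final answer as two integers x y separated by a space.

d=300: √d = [17; 3,8,3,34] (ℓ=4, even), read p_3/q_3
step 0: (17, 1)  from 17·(1,0) + (0,1)
…
step 2: (433, 25)  from 8·(52,3) + (17,1)
step 3: (1351, 78)  from 3·(433,25) + (52,3)
fundamental: x₁=1351, y₁=78  (since 1825201 − 300·6084 = 1)

1351 78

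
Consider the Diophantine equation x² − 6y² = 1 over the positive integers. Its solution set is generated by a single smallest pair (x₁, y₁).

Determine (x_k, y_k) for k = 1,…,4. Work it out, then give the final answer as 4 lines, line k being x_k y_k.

5 2
49 20
485 198
4801 1960

√6 = [2; 2,4, …], period ℓ=2 (even) → k=1
i=0: a=2 ⇒ p=2, q=1
i=1: a=2 ⇒ p=5, q=2
(x₁, y₁) = (5, 2);  5² − 6·2² = 1 ✓
(x_2, y_2) = (5·5 + 6·2·2, 5·2 + 2·5) = (49, 20)
(x_3, y_3) = (5·49 + 6·2·20, 5·20 + 2·49) = (485, 198)
(x_4, y_4) = (5·485 + 6·2·198, 5·198 + 2·485) = (4801, 1960)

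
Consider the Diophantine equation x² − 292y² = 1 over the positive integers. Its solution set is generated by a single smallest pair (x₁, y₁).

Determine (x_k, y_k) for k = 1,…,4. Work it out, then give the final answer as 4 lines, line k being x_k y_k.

[17; 11,2,1,3,8,3,1,2,11,34] for √292; ℓ=10 ⇒ convergent index 9
step 0: (17, 1)  from 17·(1,0) + (0,1)
…
step 2: (393, 23)  from 2·(188,11) + (17,1)
step 3: (581, 34)  from 1·(393,23) + (188,11)
…
step 5: (17669, 1034)  from 8·(2136,125) + (581,34)
step 6: (55143, 3227)  from 3·(17669,1034) + (2136,125)
…
step 8: (200767, 11749)  from 2·(72812,4261) + (55143,3227)
step 9: (2281249, 133500)  from 11·(200767,11749) + (72812,4261)
fundamental: x₁=2281249, y₁=133500  (since 5204097000001 − 292·17822250000 = 1)
(2281249+133500√292)^2 = 10408194000001 + 609093483000√292
(2281249+133500√292)^3 = 47487364308614281249 + 2778987798000400500√292
(2281249+133500√292)^4 = 216661004683313632776000001 + 12679126270400622186966000√292

2281249 133500
10408194000001 609093483000
47487364308614281249 2778987798000400500
216661004683313632776000001 12679126270400622186966000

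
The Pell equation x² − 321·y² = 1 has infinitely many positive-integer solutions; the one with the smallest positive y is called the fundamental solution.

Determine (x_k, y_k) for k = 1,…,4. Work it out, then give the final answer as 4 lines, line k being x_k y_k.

215 12
92449 5160
39752855 2218788
17093635201 954073680

√321 = [17; 1,10,1,34, …], period ℓ=4 (even) → k=3
step 0: (17, 1)  from 17·(1,0) + (0,1)
step 1: (18, 1)  from 1·(17,1) + (1,0)
step 2: (197, 11)  from 10·(18,1) + (17,1)
step 3: (215, 12)  from 1·(197,11) + (18,1)
→ (215, 12).  Check: 215²=46225, 321·12²=46224, difference 1.
k=2:  x_2 = 215·215+321·12·12 = 92449,  y_2 = 215·12+12·215 = 5160
k=3:  x_3 = 215·92449+321·12·5160 = 39752855,  y_3 = 215·5160+12·92449 = 2218788
k=4:  x_4 = 215·39752855+321·12·2218788 = 17093635201,  y_4 = 215·2218788+12·39752855 = 954073680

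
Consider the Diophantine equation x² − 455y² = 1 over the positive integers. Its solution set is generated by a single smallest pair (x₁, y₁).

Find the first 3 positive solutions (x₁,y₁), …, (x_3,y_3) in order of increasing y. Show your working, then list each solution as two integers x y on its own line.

[21; 3,42] for √455; ℓ=2 ⇒ convergent index 1
k=0  a_k=21  p_k/q_k = 21/1
k=1  a_k=3  p_k/q_k = 64/3
fundamental: x₁=64, y₁=3  (since 4096 − 455·9 = 1)
(64+3√455)^2 = 8191 + 384√455
(64+3√455)^3 = 1048384 + 49149√455

64 3
8191 384
1048384 49149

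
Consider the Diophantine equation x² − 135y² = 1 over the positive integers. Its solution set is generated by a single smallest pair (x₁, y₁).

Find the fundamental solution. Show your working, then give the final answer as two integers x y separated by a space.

√135 = [11; 1,1,1,1,1,1,1,22, …], period ℓ=8 (even) → k=7
i=0: a=11 ⇒ p=11, q=1
…
i=2: a=1 ⇒ p=23, q=2
…
i=6: a=1 ⇒ p=151, q=13
i=7: a=1 ⇒ p=244, q=21
(x₁, y₁) = (244, 21);  244² − 135·21² = 1 ✓

244 21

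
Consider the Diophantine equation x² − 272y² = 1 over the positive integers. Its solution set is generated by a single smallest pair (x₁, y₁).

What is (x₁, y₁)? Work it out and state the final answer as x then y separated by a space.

33 2

d=272: √d = [16; 2,32] (ℓ=2, even), read p_1/q_1
k=0  a_k=16  p_k/q_k = 16/1
k=1  a_k=2  p_k/q_k = 33/2
(x₁, y₁) = (33, 2);  33² − 272·2² = 1 ✓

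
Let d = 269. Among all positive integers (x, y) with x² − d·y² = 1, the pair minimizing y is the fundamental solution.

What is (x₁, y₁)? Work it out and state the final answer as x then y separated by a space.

13449 820

√269 = [16; 2,2,32, …], period ℓ=3 (odd) → k=5
step 0: (16, 1)  from 16·(1,0) + (0,1)
step 1: (33, 2)  from 2·(16,1) + (1,0)
step 2: (82, 5)  from 2·(33,2) + (16,1)
step 3: (2657, 162)  from 32·(82,5) + (33,2)
step 4: (5396, 329)  from 2·(2657,162) + (82,5)
step 5: (13449, 820)  from 2·(5396,329) + (2657,162)
fundamental: x₁=13449, y₁=820  (since 180875601 − 269·672400 = 1)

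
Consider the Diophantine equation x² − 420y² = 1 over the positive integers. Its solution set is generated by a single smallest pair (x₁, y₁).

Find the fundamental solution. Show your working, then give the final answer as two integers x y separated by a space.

41 2

√420 → a₀=20, period (2,40); ℓ=2 even so k=1
step 0: (20, 1)  from 20·(1,0) + (0,1)
step 1: (41, 2)  from 2·(20,1) + (1,0)
→ (41, 2).  Check: 41²=1681, 420·2²=1680, difference 1.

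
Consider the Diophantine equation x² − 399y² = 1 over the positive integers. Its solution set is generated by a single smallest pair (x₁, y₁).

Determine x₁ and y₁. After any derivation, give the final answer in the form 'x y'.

d=399: √d = [19; 1,38] (ℓ=2, even), read p_1/q_1
a_0=19:  p_0=19·1+0=19,  q_0=19·0+1=1
a_1=1:  p_1=1·19+1=20,  q_1=1·1+0=1
(x₁, y₁) = (20, 1);  20² − 399·1² = 1 ✓

20 1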